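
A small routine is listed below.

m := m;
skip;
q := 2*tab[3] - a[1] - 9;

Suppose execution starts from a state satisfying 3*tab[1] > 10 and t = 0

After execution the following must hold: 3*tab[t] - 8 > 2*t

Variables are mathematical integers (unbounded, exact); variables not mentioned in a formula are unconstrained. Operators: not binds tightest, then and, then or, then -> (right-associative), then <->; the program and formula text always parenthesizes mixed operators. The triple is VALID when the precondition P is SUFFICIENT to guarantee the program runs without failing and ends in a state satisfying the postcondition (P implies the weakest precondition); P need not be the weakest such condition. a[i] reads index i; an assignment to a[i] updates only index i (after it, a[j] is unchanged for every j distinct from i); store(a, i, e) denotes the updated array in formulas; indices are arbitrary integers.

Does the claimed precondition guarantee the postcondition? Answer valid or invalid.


Working backward. After the program, the postcondition 3*tab[t] - 8 > 2*t must hold; in canonical form it is 3*tab[t] > 2*t + 8.
Before q := 2*tab[3] - a[1] - 9: 3*tab[t] > 2*t + 8
Before skip: 3*tab[t] > 2*t + 8
Before m := m: 3*tab[t] > 2*t + 8
The weakest precondition is 3*tab[t] > 2*t + 8.
Check whether 3*tab[1] > 10 and t = 0 implies it.
Countermodel: at the initial state t = 0, tab = {[0] = -17422, [1] = 4, elsewhere 4}, the precondition holds but the weakest precondition fails.
Answer: invalid


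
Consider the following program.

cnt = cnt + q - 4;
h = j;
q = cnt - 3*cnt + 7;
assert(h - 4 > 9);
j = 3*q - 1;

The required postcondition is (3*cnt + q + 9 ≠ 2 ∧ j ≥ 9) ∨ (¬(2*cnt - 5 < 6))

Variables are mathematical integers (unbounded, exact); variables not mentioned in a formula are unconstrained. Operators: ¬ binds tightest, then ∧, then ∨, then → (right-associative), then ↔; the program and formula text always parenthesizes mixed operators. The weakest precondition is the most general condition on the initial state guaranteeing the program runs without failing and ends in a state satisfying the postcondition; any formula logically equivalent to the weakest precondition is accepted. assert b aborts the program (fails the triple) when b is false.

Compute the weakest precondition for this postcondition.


Working backward. After the program, the postcondition (3*cnt + q + 9 ≠ 2 ∧ j ≥ 9) ∨ (¬(2*cnt - 5 < 6)) must hold; in canonical form it is (3*cnt + q ≠ -7 ∧ j ≥ 9) ∨ (¬(2*cnt < 11)).
Before j := 3*q - 1: (3*cnt + q ≠ -7 ∧ 3*q ≥ 10) ∨ (¬(2*cnt < 11))
Before assert h - 4 > 9: h > 13 ∧ ((3*cnt + q ≠ -7 ∧ 3*q ≥ 10) ∨ (¬(2*cnt < 11)))
Before q := cnt - 3*cnt + 7: h > 13 ∧ ((cnt ≠ -14 ∧ 6*cnt ≤ 11) ∨ (¬(2*cnt < 11)))
Before h := j: j > 13 ∧ ((cnt ≠ -14 ∧ 6*cnt ≤ 11) ∨ (¬(2*cnt < 11)))
Before cnt := cnt + q - 4: j > 13 ∧ ((cnt + q ≠ -10 ∧ 6*cnt + 6*q ≤ 35) ∨ (¬(2*cnt + 2*q < 19)))
Answer: WP = j > 13 ∧ ((cnt + q ≠ -10 ∧ 6*cnt + 6*q ≤ 35) ∨ (¬(2*cnt + 2*q < 19)))


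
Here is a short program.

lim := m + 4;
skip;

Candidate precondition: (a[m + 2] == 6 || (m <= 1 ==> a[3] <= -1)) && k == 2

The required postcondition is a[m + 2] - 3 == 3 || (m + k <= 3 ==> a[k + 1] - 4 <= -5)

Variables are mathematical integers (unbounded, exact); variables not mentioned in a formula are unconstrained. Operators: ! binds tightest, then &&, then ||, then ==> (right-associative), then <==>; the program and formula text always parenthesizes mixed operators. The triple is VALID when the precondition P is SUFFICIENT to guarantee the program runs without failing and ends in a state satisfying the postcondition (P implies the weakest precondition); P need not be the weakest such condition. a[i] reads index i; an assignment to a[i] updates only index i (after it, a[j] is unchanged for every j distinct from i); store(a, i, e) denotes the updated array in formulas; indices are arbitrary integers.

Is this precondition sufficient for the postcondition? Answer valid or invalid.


Working backward. After the program, the postcondition a[m + 2] - 3 == 3 || (m + k <= 3 ==> a[k + 1] - 4 <= -5) must hold; in canonical form it is a[m + 2] == 6 || (k + m <= 3 ==> a[k + 1] <= -1).
Before skip: a[m + 2] == 6 || (k + m <= 3 ==> a[k + 1] <= -1)
Before lim := m + 4: a[m + 2] == 6 || (k + m <= 3 ==> a[k + 1] <= -1)
The weakest precondition is a[m + 2] == 6 || (k + m <= 3 ==> a[k + 1] <= -1).
Check whether (a[m + 2] == 6 || (m <= 1 ==> a[3] <= -1)) && k == 2 implies it.
Every state satisfying the precondition satisfies the weakest precondition: the implication holds.
Answer: valid


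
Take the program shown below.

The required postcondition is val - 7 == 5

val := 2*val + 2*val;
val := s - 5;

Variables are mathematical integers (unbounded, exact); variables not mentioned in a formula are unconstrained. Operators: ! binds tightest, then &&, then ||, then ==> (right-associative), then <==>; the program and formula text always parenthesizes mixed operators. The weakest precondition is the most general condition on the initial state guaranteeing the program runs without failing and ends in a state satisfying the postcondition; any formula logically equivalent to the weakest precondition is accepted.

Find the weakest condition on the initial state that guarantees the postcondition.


Working backward. After the program, the postcondition val - 7 == 5 must hold; in canonical form it is val == 12.
Before val := s - 5: s == 17
Before val := 2*val + 2*val: s == 17
Answer: WP = s == 17


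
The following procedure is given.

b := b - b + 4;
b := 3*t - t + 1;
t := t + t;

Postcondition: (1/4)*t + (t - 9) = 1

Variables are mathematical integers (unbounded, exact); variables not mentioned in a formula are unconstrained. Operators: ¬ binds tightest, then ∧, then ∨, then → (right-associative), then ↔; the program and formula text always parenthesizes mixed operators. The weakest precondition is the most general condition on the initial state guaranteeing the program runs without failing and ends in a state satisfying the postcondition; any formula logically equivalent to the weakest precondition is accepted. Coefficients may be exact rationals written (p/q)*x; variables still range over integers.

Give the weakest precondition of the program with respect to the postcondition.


Working backward. After the program, the postcondition (1/4)*t + (t - 9) = 1 must hold; in canonical form it is (5/4)*t = 10.
Before t := t + t: (5/2)*t = 10
Before b := 3*t - t + 1: (5/2)*t = 10
Before b := b - b + 4: (5/2)*t = 10
Answer: WP = (5/2)*t = 10


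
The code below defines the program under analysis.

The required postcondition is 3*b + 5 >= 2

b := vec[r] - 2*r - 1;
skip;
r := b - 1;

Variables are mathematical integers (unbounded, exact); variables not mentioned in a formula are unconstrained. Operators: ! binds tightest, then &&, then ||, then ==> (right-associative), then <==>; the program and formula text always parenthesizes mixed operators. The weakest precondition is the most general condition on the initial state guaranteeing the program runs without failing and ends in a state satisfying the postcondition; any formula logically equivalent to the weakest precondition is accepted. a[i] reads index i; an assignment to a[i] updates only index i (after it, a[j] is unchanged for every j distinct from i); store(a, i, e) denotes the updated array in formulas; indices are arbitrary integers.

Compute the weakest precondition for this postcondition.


Working backward. After the program, the postcondition 3*b + 5 >= 2 must hold; in canonical form it is 3*b >= -3.
Before r := b - 1: 3*b >= -3
Before skip: 3*b >= -3
Before b := vec[r] - 2*r - 1: 3*vec[r] >= 6*r
Answer: WP = 3*vec[r] >= 6*r


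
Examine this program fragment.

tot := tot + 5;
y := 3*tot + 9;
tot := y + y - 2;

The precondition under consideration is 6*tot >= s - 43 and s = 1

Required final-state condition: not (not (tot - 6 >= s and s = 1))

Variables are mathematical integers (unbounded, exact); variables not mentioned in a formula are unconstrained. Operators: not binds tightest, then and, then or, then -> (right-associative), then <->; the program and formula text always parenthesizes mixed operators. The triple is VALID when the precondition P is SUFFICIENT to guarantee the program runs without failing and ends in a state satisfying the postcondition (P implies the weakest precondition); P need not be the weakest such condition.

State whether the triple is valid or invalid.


Working backward. After the program, the postcondition not (not (tot - 6 >= s and s = 1)) must hold; in canonical form it is tot >= s + 6 and s = 1.
Before tot := y + y - 2: 2*y >= s + 8 and s = 1
Before y := 3*tot + 9: 6*tot >= s - 10 and s = 1
Before tot := tot + 5: 6*tot >= s - 40 and s = 1
The weakest precondition is 6*tot >= s - 40 and s = 1.
Check whether 6*tot >= s - 43 and s = 1 implies it.
Countermodel: at the initial state s = 1, tot = -7, the precondition holds but the weakest precondition fails.
Answer: invalid


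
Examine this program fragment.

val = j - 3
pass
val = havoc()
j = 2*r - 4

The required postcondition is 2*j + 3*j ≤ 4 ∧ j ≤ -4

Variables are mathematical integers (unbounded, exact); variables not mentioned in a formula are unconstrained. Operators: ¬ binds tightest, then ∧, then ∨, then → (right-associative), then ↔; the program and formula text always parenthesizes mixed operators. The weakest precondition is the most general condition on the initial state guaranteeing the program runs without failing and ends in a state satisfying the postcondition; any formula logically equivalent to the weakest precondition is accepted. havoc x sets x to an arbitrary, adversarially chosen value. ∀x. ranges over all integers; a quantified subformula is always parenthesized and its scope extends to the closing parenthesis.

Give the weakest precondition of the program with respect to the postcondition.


Working backward. After the program, the postcondition 2*j + 3*j ≤ 4 ∧ j ≤ -4 must hold; in canonical form it is 5*j ≤ 4 ∧ j ≤ -4.
Before j := 2*r - 4: 10*r ≤ 24 ∧ 2*r ≤ 0
Before havoc val: 10*r ≤ 24 ∧ 2*r ≤ 0
Before skip: 10*r ≤ 24 ∧ 2*r ≤ 0
Before val := j - 3: 10*r ≤ 24 ∧ 2*r ≤ 0
Answer: WP = 10*r ≤ 24 ∧ 2*r ≤ 0


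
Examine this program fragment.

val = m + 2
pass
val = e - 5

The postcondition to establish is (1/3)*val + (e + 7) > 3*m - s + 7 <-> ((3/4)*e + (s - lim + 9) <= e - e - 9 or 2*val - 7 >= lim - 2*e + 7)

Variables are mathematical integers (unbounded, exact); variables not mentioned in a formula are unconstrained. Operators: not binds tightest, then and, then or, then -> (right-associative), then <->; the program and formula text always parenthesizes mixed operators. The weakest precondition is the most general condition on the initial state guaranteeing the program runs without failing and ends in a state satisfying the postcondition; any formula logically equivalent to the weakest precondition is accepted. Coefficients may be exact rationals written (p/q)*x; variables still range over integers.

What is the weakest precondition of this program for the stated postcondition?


Working backward. After the program, the postcondition (1/3)*val + (e + 7) > 3*m - s + 7 <-> ((3/4)*e + (s - lim + 9) <= e - e - 9 or 2*val - 7 >= lim - 2*e + 7) must hold; in canonical form it is e + s + (1/3)*val > 3*m <-> ((3/4)*e + s <= lim - 18 or 2*e + 2*val >= lim + 14).
Before val := e - 5: (4/3)*e + s > 3*m + 5/3 <-> ((3/4)*e + s <= lim - 18 or 4*e >= lim + 24)
Before skip: (4/3)*e + s > 3*m + 5/3 <-> ((3/4)*e + s <= lim - 18 or 4*e >= lim + 24)
Before val := m + 2: (4/3)*e + s > 3*m + 5/3 <-> ((3/4)*e + s <= lim - 18 or 4*e >= lim + 24)
Answer: WP = (4/3)*e + s > 3*m + 5/3 <-> ((3/4)*e + s <= lim - 18 or 4*e >= lim + 24)


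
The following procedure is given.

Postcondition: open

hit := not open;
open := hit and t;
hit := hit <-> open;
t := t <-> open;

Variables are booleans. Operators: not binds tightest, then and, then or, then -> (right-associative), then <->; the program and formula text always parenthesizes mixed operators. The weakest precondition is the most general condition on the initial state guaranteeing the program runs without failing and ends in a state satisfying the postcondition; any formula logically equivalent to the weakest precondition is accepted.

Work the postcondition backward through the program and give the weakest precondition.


Working backward. After the program, open must hold.
Before t := t <-> open: open
Before hit := hit <-> open: open
Before open := hit and t: hit and t
Before hit := not open: (not open) and t
Answer: WP = (not open) and t


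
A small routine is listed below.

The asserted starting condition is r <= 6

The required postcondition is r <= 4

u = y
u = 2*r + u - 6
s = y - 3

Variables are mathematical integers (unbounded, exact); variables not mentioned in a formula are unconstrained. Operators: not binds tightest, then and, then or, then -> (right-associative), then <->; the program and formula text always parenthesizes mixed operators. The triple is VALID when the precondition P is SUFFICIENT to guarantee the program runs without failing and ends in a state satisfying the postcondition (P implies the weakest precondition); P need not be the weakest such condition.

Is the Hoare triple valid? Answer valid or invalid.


Working backward. After the program, r <= 4 must hold.
Before s := y - 3: r <= 4
Before u := 2*r + u - 6: r <= 4
Before u := y: r <= 4
The weakest precondition is r <= 4.
Check whether r <= 6 implies it.
Countermodel: at the initial state r = 5, the precondition holds but the weakest precondition fails.
Answer: invalid


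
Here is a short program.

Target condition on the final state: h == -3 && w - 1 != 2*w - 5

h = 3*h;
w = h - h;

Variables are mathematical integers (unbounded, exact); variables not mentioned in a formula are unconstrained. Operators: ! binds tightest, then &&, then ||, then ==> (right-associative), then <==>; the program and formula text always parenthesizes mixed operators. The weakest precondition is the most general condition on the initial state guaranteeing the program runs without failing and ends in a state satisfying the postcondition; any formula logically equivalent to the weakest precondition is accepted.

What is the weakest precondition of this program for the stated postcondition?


Working backward. After the program, the postcondition h == -3 && w - 1 != 2*w - 5 must hold; in canonical form it is h == -3 && w != 4.
Before w := h - h: h == -3
Before h := 3*h: 3*h == -3
Answer: WP = 3*h == -3


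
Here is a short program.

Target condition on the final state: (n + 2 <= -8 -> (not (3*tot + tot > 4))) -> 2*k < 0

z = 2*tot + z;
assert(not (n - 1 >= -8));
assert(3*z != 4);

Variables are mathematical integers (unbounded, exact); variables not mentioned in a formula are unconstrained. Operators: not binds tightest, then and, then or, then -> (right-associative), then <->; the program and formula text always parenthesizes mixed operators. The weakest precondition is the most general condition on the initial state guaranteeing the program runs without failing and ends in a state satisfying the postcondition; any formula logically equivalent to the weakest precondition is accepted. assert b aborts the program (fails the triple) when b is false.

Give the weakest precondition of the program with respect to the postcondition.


Working backward. After the program, the postcondition (n + 2 <= -8 -> (not (3*tot + tot > 4))) -> 2*k < 0 must hold; in canonical form it is (n <= -10 -> (not (4*tot > 4))) -> 2*k < 0.
Before assert 3*z != 4: 3*z != 4 and ((n <= -10 -> (not (4*tot > 4))) -> 2*k < 0)
Before assert not (n - 1 >= -8): (not (n >= -7)) and 3*z != 4 and ((n <= -10 -> (not (4*tot > 4))) -> 2*k < 0)
Before z := 2*tot + z: (not (n >= -7)) and 6*tot + 3*z != 4 and ((n <= -10 -> (not (4*tot > 4))) -> 2*k < 0)
Answer: WP = (not (n >= -7)) and 6*tot + 3*z != 4 and ((n <= -10 -> (not (4*tot > 4))) -> 2*k < 0)


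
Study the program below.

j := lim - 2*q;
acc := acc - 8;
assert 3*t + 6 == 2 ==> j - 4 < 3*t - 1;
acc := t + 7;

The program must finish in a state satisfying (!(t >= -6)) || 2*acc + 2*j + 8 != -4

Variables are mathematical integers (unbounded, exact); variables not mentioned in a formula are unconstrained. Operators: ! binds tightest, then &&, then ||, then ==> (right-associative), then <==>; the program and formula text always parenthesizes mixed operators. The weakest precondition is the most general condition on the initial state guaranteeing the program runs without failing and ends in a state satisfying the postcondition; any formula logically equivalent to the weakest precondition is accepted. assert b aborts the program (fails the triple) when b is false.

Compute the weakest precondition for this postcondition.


Working backward. After the program, the postcondition (!(t >= -6)) || 2*acc + 2*j + 8 != -4 must hold; in canonical form it is (!(t >= -6)) || 2*acc + 2*j != -12.
Before acc := t + 7: (!(t >= -6)) || 2*j + 2*t != -26
Before assert 3*t + 6 == 2 ==> j - 4 < 3*t - 1: (3*t == -4 ==> j < 3*t + 3) && ((!(t >= -6)) || 2*j + 2*t != -26)
Before acc := acc - 8: (3*t == -4 ==> j < 3*t + 3) && ((!(t >= -6)) || 2*j + 2*t != -26)
Before j := lim - 2*q: (3*t == -4 ==> lim < 2*q + 3*t + 3) && ((!(t >= -6)) || 2*lim + 2*t != 4*q - 26)
Answer: WP = (3*t == -4 ==> lim < 2*q + 3*t + 3) && ((!(t >= -6)) || 2*lim + 2*t != 4*q - 26)


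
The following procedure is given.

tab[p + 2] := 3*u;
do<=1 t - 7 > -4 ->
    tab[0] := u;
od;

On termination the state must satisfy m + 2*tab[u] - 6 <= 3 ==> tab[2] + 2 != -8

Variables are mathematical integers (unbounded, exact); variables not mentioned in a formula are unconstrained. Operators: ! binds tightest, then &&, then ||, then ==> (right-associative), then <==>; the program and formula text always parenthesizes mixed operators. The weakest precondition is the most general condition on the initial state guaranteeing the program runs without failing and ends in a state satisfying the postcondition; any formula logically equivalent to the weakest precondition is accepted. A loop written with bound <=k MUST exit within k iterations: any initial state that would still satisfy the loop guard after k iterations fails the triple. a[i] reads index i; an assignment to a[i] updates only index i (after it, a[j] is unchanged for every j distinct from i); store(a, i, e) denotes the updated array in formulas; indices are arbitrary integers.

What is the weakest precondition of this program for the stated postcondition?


Working backward. After the program, the postcondition m + 2*tab[u] - 6 <= 3 ==> tab[2] + 2 != -8 must hold; in canonical form it is 2*tab[u] + m <= 9 ==> tab[2] != -10.
Before the loop (bound <=1), unroll the exhaustion recursion (WP_0 = exit-now case; WP_j = one more guarded iteration, up to j = 1):
  WP_0: (!(t > 3)) && (2*tab[u] + m <= 9 ==> tab[2] != -10)
  WP_1: (t > 3 ==> ((!(t > 3)) && (2*store(tab, 0, u)[u] + m <= 9 ==> tab[2] != -10))) && ((!(t > 3)) ==> (2*tab[u] + m <= 9 ==> tab[2] != -10))
So before the loop: (t > 3 ==> ((!(t > 3)) && (2*store(tab, 0, u)[u] + m <= 9 ==> tab[2] != -10))) && ((!(t > 3)) ==> (2*tab[u] + m <= 9 ==> tab[2] != -10))
Before tab[p + 2] := 3*u: (t > 3 ==> ((!(t > 3)) && (2*store(store(tab, p + 2, 3*u), 0, u)[u] + m <= 9 ==> store(tab, p + 2, 3*u)[2] != -10))) && ((!(t > 3)) ==> (2*store(tab, p + 2, 3*u)[u] + m <= 9 ==> store(tab, p + 2, 3*u)[2] != -10))
Answer: WP = (t > 3 ==> ((!(t > 3)) && (2*store(store(tab, p + 2, 3*u), 0, u)[u] + m <= 9 ==> store(tab, p + 2, 3*u)[2] != -10))) && ((!(t > 3)) ==> (2*store(tab, p + 2, 3*u)[u] + m <= 9 ==> store(tab, p + 2, 3*u)[2] != -10))


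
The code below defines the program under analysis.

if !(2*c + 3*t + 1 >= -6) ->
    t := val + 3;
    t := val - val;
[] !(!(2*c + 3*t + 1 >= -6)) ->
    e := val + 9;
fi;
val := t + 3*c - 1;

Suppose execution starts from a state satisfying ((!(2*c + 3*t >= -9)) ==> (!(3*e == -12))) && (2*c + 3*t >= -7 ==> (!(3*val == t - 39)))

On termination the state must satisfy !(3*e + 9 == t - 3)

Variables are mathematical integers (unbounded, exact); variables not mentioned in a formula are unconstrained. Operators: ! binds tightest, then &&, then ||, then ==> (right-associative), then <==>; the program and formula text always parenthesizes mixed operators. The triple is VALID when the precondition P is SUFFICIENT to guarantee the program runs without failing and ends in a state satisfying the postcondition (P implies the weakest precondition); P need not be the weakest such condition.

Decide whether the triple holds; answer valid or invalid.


Working backward. After the program, the postcondition !(3*e + 9 == t - 3) must hold; in canonical form it is !(3*e == t - 12).
Before val := t + 3*c - 1: !(3*e == t - 12)
Then branch requires !(3*e == -12); else branch requires !(3*val == t - 39).
Before the if: ((!(2*c + 3*t >= -7)) ==> (!(3*e == -12))) && (2*c + 3*t >= -7 ==> (!(3*val == t - 39)))
The weakest precondition is ((!(2*c + 3*t >= -7)) ==> (!(3*e == -12))) && (2*c + 3*t >= -7 ==> (!(3*val == t - 39))).
Check whether ((!(2*c + 3*t >= -9)) ==> (!(3*e == -12))) && (2*c + 3*t >= -7 ==> (!(3*val == t - 39))) implies it.
Countermodel: at the initial state c = 2, e = -4, t = -4, val = 0, the precondition holds but the weakest precondition fails.
Answer: invalid


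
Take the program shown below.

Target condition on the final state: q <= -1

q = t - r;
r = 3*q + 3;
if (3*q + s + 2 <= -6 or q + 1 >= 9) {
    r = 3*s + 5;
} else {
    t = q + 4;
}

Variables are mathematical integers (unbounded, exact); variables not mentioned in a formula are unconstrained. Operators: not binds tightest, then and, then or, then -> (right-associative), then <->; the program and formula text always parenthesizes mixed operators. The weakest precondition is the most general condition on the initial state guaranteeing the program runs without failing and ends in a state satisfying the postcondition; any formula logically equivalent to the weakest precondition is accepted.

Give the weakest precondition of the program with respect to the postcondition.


Working backward. After the program, q <= -1 must hold.
Then branch requires q <= -1; else branch requires q <= -1.
Before the if: ((3*q + s <= -8 or q >= 8) -> q <= -1) and ((not (3*q + s <= -8 or q >= 8)) -> q <= -1)
Before r := 3*q + 3: ((3*q + s <= -8 or q >= 8) -> q <= -1) and ((not (3*q + s <= -8 or q >= 8)) -> q <= -1)
Before q := t - r: ((s + 3*t <= 3*r - 8 or t >= r + 8) -> t <= r - 1) and ((not (s + 3*t <= 3*r - 8 or t >= r + 8)) -> t <= r - 1)
Answer: WP = ((s + 3*t <= 3*r - 8 or t >= r + 8) -> t <= r - 1) and ((not (s + 3*t <= 3*r - 8 or t >= r + 8)) -> t <= r - 1)


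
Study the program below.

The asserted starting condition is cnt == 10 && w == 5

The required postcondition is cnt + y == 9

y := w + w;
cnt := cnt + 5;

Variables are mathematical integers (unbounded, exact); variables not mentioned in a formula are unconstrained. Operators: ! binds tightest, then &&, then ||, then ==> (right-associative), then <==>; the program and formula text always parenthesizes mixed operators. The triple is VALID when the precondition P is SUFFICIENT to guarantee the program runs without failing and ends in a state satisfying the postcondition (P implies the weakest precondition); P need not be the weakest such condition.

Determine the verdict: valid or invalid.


Working backward. After the program, cnt + y == 9 must hold.
Before cnt := cnt + 5: cnt + y == 4
Before y := w + w: cnt + 2*w == 4
The weakest precondition is cnt + 2*w == 4.
Check whether cnt == 10 && w == 5 implies it.
Countermodel: at the initial state cnt = 10, w = 5, the precondition holds but the weakest precondition fails.
Answer: invalid


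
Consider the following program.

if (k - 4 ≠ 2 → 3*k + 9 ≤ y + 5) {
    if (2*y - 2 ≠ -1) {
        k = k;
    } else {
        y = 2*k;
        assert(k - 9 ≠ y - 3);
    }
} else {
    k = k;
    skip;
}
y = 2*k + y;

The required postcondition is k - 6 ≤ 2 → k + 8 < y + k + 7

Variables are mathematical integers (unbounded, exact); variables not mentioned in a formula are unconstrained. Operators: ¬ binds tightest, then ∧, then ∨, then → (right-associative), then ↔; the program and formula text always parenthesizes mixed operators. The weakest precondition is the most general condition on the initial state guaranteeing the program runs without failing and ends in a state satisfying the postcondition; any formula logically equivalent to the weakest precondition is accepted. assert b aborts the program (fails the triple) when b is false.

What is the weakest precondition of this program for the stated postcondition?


Working backward. After the program, the postcondition k - 6 ≤ 2 → k + 8 < y + k + 7 must hold; in canonical form it is k ≤ 8 → y > 1.
Before y := 2*k + y: k ≤ 8 → 2*k + y > 1
Then branch requires (2*y ≠ 1 → (k ≤ 8 → 2*k + y > 1)) ∧ ((¬(2*y ≠ 1)) → (k ≠ -6 ∧ (k ≤ 8 → 4*k > 1))); else branch requires k ≤ 8 → 2*k + y > 1.
Before the if: ((k ≠ 6 → 3*k ≤ y - 4) → ((2*y ≠ 1 → (k ≤ 8 → 2*k + y > 1)) ∧ ((¬(2*y ≠ 1)) → (k ≠ -6 ∧ (k ≤ 8 → 4*k > 1))))) ∧ ((¬(k ≠ 6 → 3*k ≤ y - 4)) → (k ≤ 8 → 2*k + y > 1))
Answer: WP = ((k ≠ 6 → 3*k ≤ y - 4) → ((2*y ≠ 1 → (k ≤ 8 → 2*k + y > 1)) ∧ ((¬(2*y ≠ 1)) → (k ≠ -6 ∧ (k ≤ 8 → 4*k > 1))))) ∧ ((¬(k ≠ 6 → 3*k ≤ y - 4)) → (k ≤ 8 → 2*k + y > 1))


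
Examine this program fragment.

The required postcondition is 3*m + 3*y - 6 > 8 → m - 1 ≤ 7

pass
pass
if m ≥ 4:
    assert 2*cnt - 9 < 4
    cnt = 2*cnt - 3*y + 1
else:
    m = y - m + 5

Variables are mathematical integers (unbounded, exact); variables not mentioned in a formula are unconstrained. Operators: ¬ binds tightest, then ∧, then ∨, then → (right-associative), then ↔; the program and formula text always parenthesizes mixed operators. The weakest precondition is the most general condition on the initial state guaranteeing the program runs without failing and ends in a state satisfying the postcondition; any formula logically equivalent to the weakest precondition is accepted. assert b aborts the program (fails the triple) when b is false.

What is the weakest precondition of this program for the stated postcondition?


Working backward. After the program, the postcondition 3*m + 3*y - 6 > 8 → m - 1 ≤ 7 must hold; in canonical form it is 3*m + 3*y > 14 → m ≤ 8.
Then branch requires 2*cnt < 13 ∧ (3*m + 3*y > 14 → m ≤ 8); else branch requires 6*y > 3*m - 1 → y ≤ m + 3.
Before the if: (m ≥ 4 → (2*cnt < 13 ∧ (3*m + 3*y > 14 → m ≤ 8))) ∧ ((¬(m ≥ 4)) → (6*y > 3*m - 1 → y ≤ m + 3))
Before skip: (m ≥ 4 → (2*cnt < 13 ∧ (3*m + 3*y > 14 → m ≤ 8))) ∧ ((¬(m ≥ 4)) → (6*y > 3*m - 1 → y ≤ m + 3))
Before skip: (m ≥ 4 → (2*cnt < 13 ∧ (3*m + 3*y > 14 → m ≤ 8))) ∧ ((¬(m ≥ 4)) → (6*y > 3*m - 1 → y ≤ m + 3))
Answer: WP = (m ≥ 4 → (2*cnt < 13 ∧ (3*m + 3*y > 14 → m ≤ 8))) ∧ ((¬(m ≥ 4)) → (6*y > 3*m - 1 → y ≤ m + 3))


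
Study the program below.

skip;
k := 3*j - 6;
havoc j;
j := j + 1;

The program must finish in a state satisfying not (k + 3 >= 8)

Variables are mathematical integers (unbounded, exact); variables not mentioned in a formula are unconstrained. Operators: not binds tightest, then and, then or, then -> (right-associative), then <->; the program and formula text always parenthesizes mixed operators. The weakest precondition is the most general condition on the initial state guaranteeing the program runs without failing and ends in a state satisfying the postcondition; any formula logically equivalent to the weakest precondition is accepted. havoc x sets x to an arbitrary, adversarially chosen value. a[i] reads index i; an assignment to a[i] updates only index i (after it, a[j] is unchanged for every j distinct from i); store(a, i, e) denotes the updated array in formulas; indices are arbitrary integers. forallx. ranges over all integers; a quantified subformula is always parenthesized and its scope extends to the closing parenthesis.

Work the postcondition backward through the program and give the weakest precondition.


Working backward. After the program, the postcondition not (k + 3 >= 8) must hold; in canonical form it is not (k >= 5).
Before j := j + 1: not (k >= 5)
Before havoc j: not (k >= 5)
Before k := 3*j - 6: not (3*j >= 11)
Before skip: not (3*j >= 11)
Answer: WP = not (3*j >= 11)


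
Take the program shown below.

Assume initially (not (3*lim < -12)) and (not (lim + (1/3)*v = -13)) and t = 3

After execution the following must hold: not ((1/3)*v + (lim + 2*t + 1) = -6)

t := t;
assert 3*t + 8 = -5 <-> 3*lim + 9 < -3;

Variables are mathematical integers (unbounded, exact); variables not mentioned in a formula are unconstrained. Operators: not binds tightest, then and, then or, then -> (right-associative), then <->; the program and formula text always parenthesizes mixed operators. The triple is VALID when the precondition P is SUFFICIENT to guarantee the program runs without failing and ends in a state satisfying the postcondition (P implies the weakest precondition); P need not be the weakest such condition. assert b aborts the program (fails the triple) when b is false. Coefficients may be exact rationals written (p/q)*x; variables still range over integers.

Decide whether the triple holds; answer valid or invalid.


Working backward. After the program, the postcondition not ((1/3)*v + (lim + 2*t + 1) = -6) must hold; in canonical form it is not (lim + 2*t + (1/3)*v = -7).
Before assert 3*t + 8 = -5 <-> 3*lim + 9 < -3: (3*t = -13 <-> 3*lim < -12) and (not (lim + 2*t + (1/3)*v = -7))
Before t := t: (3*t = -13 <-> 3*lim < -12) and (not (lim + 2*t + (1/3)*v = -7))
The weakest precondition is (3*t = -13 <-> 3*lim < -12) and (not (lim + 2*t + (1/3)*v = -7)).
Check whether (not (3*lim < -12)) and (not (lim + (1/3)*v = -13)) and t = 3 implies it.
Every state satisfying the precondition satisfies the weakest precondition: the implication holds.
Answer: valid


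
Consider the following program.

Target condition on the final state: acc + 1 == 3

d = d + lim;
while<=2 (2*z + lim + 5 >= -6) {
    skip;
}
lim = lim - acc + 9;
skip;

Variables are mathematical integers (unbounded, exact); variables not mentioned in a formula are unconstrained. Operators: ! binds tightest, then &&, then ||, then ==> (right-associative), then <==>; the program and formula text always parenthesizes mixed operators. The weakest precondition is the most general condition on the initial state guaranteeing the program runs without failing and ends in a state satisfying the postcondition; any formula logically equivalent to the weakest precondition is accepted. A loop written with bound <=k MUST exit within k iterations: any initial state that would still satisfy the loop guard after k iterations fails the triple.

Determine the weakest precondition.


Working backward. After the program, the postcondition acc + 1 == 3 must hold; in canonical form it is acc == 2.
Before skip: acc == 2
Before lim := lim - acc + 9: acc == 2
Before the loop (bound <=2), unroll the exhaustion recursion (WP_0 = exit-now case; WP_j = one more guarded iteration, up to j = 2):
  WP_0: (!(lim + 2*z >= -11)) && acc == 2
  WP_1: (lim + 2*z >= -11 ==> ((!(lim + 2*z >= -11)) && acc == 2)) && ((!(lim + 2*z >= -11)) ==> acc == 2)
  WP_2: (lim + 2*z >= -11 ==> ((lim + 2*z >= -11 ==> ((!(lim + 2*z >= -11)) && acc == 2)) && ((!(lim + 2*z >= -11)) ==> acc == 2))) && ((!(lim + 2*z >= -11)) ==> acc == 2)
So before the loop: (lim + 2*z >= -11 ==> ((lim + 2*z >= -11 ==> ((!(lim + 2*z >= -11)) && acc == 2)) && ((!(lim + 2*z >= -11)) ==> acc == 2))) && ((!(lim + 2*z >= -11)) ==> acc == 2)
Before d := d + lim: (lim + 2*z >= -11 ==> ((lim + 2*z >= -11 ==> ((!(lim + 2*z >= -11)) && acc == 2)) && ((!(lim + 2*z >= -11)) ==> acc == 2))) && ((!(lim + 2*z >= -11)) ==> acc == 2)
Answer: WP = (lim + 2*z >= -11 ==> ((lim + 2*z >= -11 ==> ((!(lim + 2*z >= -11)) && acc == 2)) && ((!(lim + 2*z >= -11)) ==> acc == 2))) && ((!(lim + 2*z >= -11)) ==> acc == 2)


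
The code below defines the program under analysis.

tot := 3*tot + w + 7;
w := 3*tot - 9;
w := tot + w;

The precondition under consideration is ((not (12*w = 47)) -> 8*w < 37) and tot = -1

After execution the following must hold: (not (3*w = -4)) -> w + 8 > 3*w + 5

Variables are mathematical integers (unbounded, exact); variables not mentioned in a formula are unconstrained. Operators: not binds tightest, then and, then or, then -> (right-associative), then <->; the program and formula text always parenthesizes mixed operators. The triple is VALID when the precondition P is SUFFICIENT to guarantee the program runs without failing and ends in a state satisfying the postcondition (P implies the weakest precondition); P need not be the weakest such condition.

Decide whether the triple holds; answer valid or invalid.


Working backward. After the program, the postcondition (not (3*w = -4)) -> w + 8 > 3*w + 5 must hold; in canonical form it is (not (3*w = -4)) -> 2*w < 3.
Before w := tot + w: (not (3*tot + 3*w = -4)) -> 2*tot + 2*w < 3
Before w := 3*tot - 9: (not (12*tot = 23)) -> 8*tot < 21
Before tot := 3*tot + w + 7: (not (36*tot + 12*w = -61)) -> 24*tot + 8*w < -35
The weakest precondition is (not (36*tot + 12*w = -61)) -> 24*tot + 8*w < -35.
Check whether ((not (12*w = 47)) -> 8*w < 37) and tot = -1 implies it.
Countermodel: at the initial state tot = -1, w = -1, the precondition holds but the weakest precondition fails.
Answer: invalid


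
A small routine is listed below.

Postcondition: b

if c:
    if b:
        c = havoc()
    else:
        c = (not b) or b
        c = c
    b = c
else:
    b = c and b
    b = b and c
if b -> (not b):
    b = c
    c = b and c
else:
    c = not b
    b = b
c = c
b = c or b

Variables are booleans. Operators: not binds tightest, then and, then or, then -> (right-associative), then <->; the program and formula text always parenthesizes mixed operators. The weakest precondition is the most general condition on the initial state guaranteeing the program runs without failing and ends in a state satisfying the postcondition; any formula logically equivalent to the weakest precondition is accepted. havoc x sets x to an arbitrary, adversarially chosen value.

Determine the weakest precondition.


Working backward. After the program, b must hold.
Before b := c or b: c or b
Before c := c: c or b
Then branch requires c; else branch requires true.
Before the if: (b -> (not b)) -> c
Then branch requires not b; else branch requires ((c and b) -> (not (c and b))) -> c.
Before the if: (c -> (not b)) and ((not c) -> (((c and b) -> (not (c and b))) -> c))
Answer: WP = (c -> (not b)) and ((not c) -> (((c and b) -> (not (c and b))) -> c))


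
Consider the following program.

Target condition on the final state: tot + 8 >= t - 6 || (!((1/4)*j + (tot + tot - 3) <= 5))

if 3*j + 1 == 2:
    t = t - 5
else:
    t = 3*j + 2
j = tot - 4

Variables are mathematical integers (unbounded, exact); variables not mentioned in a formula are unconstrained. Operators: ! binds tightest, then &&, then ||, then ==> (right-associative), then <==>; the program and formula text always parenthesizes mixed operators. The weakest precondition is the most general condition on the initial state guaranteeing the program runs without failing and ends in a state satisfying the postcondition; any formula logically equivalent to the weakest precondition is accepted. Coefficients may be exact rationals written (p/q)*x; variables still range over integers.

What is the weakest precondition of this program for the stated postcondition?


Working backward. After the program, the postcondition tot + 8 >= t - 6 || (!((1/4)*j + (tot + tot - 3) <= 5)) must hold; in canonical form it is tot >= t - 14 || (!((1/4)*j + 2*tot <= 8)).
Before j := tot - 4: tot >= t - 14 || (!((9/4)*tot <= 9))
Then branch requires tot >= t - 19 || (!((9/4)*tot <= 9)); else branch requires tot >= 3*j - 12 || (!((9/4)*tot <= 9)).
Before the if: (3*j == 1 ==> (tot >= t - 19 || (!((9/4)*tot <= 9)))) && ((!(3*j == 1)) ==> (tot >= 3*j - 12 || (!((9/4)*tot <= 9))))
Answer: WP = (3*j == 1 ==> (tot >= t - 19 || (!((9/4)*tot <= 9)))) && ((!(3*j == 1)) ==> (tot >= 3*j - 12 || (!((9/4)*tot <= 9))))


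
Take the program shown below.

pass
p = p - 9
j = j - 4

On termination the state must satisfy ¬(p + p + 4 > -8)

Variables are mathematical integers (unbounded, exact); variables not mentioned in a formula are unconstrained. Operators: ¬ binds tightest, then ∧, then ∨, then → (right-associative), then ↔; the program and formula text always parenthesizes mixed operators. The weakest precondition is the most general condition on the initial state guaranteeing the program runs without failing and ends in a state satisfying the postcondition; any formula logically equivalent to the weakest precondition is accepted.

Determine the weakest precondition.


Working backward. After the program, the postcondition ¬(p + p + 4 > -8) must hold; in canonical form it is ¬(2*p > -12).
Before j := j - 4: ¬(2*p > -12)
Before p := p - 9: ¬(2*p > 6)
Before skip: ¬(2*p > 6)
Answer: WP = ¬(2*p > 6)


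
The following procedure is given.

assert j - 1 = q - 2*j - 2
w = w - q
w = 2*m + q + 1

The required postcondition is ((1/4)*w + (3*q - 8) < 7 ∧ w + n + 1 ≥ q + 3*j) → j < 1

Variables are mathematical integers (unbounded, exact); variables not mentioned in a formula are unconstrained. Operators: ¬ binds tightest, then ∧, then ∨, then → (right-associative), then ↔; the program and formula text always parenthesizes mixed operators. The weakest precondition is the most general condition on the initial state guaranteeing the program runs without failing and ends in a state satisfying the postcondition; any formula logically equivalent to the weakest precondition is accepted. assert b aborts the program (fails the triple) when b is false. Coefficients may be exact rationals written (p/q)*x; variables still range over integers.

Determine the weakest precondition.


Working backward. After the program, the postcondition ((1/4)*w + (3*q - 8) < 7 ∧ w + n + 1 ≥ q + 3*j) → j < 1 must hold; in canonical form it is (3*q + (1/4)*w < 15 ∧ n + w ≥ 3*j + q - 1) → j < 1.
Before w := 2*m + q + 1: ((1/2)*m + (13/4)*q < 59/4 ∧ 2*m + n ≥ 3*j - 2) → j < 1
Before w := w - q: ((1/2)*m + (13/4)*q < 59/4 ∧ 2*m + n ≥ 3*j - 2) → j < 1
Before assert j - 1 = q - 2*j - 2: 3*j = q - 1 ∧ (((1/2)*m + (13/4)*q < 59/4 ∧ 2*m + n ≥ 3*j - 2) → j < 1)
Answer: WP = 3*j = q - 1 ∧ (((1/2)*m + (13/4)*q < 59/4 ∧ 2*m + n ≥ 3*j - 2) → j < 1)


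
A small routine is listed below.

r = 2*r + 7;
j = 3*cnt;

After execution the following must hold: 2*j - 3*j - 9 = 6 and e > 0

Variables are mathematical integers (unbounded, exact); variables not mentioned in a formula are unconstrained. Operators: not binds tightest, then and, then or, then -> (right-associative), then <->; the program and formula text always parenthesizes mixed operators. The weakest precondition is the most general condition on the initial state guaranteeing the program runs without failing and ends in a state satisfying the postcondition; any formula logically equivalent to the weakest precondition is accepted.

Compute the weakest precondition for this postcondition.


Working backward. After the program, the postcondition 2*j - 3*j - 9 = 6 and e > 0 must hold; in canonical form it is j = -15 and e > 0.
Before j := 3*cnt: 3*cnt = -15 and e > 0
Before r := 2*r + 7: 3*cnt = -15 and e > 0
Answer: WP = 3*cnt = -15 and e > 0


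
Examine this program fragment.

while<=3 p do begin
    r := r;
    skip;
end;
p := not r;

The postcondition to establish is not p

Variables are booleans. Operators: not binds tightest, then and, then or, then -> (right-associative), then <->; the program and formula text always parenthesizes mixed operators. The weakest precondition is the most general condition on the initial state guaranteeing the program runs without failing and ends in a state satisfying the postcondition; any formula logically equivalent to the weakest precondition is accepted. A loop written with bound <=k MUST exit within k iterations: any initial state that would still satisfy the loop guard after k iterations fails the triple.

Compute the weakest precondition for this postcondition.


Working backward. After the program, not p must hold.
Before p := not r: r
Before the loop (bound <=3), unroll the exhaustion recursion (WP_0 = exit-now case; WP_j = one more guarded iteration, up to j = 3):
  WP_0: (not p) and r
  WP_1: (p -> ((not p) and r)) and ((not p) -> r)
  WP_2: (p -> ((p -> ((not p) and r)) and ((not p) -> r))) and ((not p) -> r)
  WP_3: (p -> ((p -> ((p -> ((not p) and r)) and ((not p) -> r))) and ((not p) -> r))) and ((not p) -> r)
So before the loop: (p -> ((p -> ((p -> ((not p) and r)) and ((not p) -> r))) and ((not p) -> r))) and ((not p) -> r)
Answer: WP = (p -> ((p -> ((p -> ((not p) and r)) and ((not p) -> r))) and ((not p) -> r))) and ((not p) -> r)
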